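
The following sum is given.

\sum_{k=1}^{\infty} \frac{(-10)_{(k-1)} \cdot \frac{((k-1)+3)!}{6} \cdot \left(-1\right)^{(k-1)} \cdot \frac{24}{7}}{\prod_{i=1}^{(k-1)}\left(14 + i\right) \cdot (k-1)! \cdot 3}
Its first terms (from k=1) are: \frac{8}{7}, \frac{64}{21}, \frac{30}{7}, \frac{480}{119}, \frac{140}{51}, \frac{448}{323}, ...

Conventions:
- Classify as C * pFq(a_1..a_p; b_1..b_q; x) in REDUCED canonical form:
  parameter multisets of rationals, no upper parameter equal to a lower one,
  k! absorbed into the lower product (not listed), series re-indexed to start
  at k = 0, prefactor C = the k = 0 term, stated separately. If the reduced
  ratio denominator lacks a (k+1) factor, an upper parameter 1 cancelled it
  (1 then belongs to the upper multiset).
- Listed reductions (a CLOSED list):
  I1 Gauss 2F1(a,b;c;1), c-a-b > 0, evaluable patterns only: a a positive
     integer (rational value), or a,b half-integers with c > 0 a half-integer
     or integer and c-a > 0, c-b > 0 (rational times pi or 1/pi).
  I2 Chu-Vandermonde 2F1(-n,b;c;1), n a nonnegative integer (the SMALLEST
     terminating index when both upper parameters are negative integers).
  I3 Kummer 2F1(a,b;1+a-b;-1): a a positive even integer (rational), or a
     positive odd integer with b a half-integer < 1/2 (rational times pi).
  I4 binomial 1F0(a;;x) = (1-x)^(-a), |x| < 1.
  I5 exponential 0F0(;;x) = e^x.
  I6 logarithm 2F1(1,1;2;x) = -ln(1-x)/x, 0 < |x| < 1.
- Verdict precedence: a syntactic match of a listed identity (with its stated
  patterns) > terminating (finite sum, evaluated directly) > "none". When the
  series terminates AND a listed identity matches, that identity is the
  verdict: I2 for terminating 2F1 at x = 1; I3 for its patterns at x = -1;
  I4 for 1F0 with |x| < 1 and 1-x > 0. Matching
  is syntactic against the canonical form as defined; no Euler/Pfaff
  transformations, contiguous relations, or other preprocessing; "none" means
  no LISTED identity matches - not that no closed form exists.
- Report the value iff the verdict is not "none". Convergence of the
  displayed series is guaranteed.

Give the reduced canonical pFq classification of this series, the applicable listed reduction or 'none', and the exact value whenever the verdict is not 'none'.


Prefactor \frac{8}{7}, argument -1: 2F1 with upper {-10, 4} over lower {15}. Verdict (x = -1): Kummer's theorem (I3) applies (x = -1; c = 15 equals 1+a-b for upper {-10, 4}: listed pattern). Exact value: \frac{52}{3}.

Structural cue: t_0 being \frac{8}{7}, the factorial ratio (C = 8/7, x = -1) (k+a-1)!/(a-1)! is a rising factorial (a)_k.
Ratio: r(k) = -1 * (k-10) (k+4) / [(k+15) (k+1)] ; factor over Q: parameters, x = -1, and C = \frac{8}{7}.


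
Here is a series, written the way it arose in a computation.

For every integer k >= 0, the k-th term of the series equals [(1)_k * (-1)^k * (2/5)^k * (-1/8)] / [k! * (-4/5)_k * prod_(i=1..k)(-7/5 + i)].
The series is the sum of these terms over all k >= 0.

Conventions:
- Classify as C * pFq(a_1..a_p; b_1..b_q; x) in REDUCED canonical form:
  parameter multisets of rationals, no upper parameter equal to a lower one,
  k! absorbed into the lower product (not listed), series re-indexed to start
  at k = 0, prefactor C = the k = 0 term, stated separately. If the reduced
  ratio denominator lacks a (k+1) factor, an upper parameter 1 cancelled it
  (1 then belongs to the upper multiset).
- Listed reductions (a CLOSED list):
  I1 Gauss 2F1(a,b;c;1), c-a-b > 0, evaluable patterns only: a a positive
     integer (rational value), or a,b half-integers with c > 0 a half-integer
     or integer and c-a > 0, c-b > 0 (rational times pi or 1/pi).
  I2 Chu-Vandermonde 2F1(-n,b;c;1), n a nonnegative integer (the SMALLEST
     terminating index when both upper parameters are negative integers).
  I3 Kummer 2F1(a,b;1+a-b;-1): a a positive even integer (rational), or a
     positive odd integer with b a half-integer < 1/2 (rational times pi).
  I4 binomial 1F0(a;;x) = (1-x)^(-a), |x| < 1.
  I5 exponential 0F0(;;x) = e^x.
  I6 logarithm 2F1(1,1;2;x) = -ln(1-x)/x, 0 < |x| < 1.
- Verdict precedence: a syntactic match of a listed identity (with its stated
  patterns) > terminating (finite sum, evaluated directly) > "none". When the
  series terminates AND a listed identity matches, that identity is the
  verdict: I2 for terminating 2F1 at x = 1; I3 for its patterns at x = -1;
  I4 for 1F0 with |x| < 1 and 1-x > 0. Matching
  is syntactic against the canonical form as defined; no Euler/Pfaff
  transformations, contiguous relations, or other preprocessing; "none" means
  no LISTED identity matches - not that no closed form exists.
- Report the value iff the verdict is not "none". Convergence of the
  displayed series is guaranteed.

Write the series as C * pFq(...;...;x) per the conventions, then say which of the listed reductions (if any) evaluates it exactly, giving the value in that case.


With C = -1/8: the canonical form is 1F2(1; -4/5, -2/5; -2/5). Verdict: none - at argument -2/5 the multisets {1} ; {-4/5, -2/5} match no listed identity.

Key observation: x = (-2/5) and the lower running product (C = -1/8) is a rising factorial.
Step ratio: r(k) = (-2/5) * (k+1) / [(k-4/5) (k-2/5) (k+1)] - rational in k. x = (-2/5); t_0 = -1/8; negate the roots.


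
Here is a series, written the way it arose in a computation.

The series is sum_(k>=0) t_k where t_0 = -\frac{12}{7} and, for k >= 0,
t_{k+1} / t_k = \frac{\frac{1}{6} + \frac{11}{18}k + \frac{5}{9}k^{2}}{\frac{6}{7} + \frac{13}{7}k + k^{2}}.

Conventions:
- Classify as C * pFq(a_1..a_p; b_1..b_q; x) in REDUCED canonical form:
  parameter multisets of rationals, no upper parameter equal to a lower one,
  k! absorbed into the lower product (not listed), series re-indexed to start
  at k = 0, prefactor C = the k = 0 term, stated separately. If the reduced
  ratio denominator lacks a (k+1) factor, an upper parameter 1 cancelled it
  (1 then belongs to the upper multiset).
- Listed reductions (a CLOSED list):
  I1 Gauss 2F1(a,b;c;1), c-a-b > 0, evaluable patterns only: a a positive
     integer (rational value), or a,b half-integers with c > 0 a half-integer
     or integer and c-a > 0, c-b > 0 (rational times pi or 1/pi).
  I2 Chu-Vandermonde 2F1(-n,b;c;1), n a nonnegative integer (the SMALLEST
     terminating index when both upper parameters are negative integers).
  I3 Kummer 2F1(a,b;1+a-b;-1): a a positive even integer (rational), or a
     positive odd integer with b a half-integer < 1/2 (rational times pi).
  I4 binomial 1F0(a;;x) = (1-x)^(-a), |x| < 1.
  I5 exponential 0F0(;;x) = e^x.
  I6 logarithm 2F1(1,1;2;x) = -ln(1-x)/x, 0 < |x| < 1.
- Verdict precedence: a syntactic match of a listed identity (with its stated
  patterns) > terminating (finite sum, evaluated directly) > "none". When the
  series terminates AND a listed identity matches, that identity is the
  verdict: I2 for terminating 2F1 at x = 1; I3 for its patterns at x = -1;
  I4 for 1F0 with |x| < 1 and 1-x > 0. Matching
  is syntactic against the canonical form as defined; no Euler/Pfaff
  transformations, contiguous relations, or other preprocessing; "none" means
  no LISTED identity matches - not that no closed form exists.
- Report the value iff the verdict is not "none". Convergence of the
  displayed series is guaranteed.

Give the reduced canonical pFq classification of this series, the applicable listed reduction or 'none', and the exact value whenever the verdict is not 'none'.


The series (x = \frac{5}{9}) is 2F1: upper {\frac{1}{2}, \frac{3}{5}}, lower {\frac{6}{7}}, prefactor -\frac{12}{7}. Verdict: none - this 2F1 at x = \frac{5}{9} matches no listed pattern, and upper {\frac{1}{2}, \frac{3}{5}} holds no stopper.

First insight: with t_0 = -\frac{12}{7}, factor the ratio over Q (prefactor -12/7): negated roots = parameters.
Term ratio: r(k) = \frac{5}{9} * (k+\frac{1}{2}) (k+\frac{3}{5}) / [(k+\frac{6}{7}) (k+1)] ; factor over Q: parameters, x = \frac{5}{9}, and C = -\frac{12}{7}.


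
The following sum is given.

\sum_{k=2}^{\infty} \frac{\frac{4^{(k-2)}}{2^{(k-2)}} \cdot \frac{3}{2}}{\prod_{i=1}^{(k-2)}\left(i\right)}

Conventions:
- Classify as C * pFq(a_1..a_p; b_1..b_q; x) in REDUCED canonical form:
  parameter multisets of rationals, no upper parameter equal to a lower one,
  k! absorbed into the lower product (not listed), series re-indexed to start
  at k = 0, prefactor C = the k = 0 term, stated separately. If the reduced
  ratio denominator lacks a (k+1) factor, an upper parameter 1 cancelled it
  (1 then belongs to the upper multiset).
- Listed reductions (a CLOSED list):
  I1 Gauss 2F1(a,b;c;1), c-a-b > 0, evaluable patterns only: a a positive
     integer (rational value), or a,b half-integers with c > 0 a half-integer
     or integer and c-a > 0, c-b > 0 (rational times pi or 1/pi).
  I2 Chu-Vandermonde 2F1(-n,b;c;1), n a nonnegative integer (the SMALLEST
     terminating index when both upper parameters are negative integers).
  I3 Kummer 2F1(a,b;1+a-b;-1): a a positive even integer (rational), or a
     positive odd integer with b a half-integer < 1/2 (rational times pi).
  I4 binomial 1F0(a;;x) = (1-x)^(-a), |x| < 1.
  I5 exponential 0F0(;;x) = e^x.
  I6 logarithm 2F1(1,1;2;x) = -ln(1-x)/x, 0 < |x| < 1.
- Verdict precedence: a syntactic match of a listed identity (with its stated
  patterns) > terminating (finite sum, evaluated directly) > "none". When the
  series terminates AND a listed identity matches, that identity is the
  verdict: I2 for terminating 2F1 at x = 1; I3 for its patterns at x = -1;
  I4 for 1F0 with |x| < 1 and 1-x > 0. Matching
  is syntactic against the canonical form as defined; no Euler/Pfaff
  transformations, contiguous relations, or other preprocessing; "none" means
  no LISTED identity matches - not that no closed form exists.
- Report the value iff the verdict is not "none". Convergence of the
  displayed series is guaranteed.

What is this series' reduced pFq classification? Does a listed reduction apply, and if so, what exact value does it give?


With C = \frac{3}{2}: the canonical form is 0F0(-; -; 2). Verdict: this is the exponential series (I5) (the 0F0 exponential series at x = 2). Value: \frac{3}{2} \cdot e^{2}.

Key observation: from the first term \frac{3}{2}: the product of the first k integers (prefactor 3/2) is k!.
Consecutive-term ratio: r(k) = 2 * 1 / [(k+1)] - rational; roots negated = parameters, x = 2, C = \frac{3}{2}.


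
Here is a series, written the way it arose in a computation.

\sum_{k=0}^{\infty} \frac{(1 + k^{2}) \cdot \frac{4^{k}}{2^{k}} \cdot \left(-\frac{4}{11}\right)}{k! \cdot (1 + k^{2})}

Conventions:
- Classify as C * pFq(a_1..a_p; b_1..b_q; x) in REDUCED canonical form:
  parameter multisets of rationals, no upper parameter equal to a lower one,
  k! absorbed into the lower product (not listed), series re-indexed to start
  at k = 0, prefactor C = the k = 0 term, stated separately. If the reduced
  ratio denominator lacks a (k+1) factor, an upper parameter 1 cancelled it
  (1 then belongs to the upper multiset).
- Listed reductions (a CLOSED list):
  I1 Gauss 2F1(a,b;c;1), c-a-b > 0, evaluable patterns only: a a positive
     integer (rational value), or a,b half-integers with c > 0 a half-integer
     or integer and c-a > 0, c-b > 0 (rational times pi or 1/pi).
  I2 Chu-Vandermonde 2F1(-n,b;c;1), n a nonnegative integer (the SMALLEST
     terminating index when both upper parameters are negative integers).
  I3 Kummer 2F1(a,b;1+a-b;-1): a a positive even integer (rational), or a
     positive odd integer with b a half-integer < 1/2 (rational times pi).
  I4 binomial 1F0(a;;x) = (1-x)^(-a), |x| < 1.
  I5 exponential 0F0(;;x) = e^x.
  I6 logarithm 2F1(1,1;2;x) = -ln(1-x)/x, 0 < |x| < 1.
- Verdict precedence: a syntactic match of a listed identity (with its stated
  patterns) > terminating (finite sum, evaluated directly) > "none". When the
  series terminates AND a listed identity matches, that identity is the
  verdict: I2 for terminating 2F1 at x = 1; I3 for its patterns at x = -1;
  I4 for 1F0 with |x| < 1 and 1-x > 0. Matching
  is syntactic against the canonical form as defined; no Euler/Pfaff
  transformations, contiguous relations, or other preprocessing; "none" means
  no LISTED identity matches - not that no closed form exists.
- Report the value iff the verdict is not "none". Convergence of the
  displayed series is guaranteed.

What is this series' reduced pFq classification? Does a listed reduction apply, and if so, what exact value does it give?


x = 2 here; the reduced form reads 0F0, upper {-}, lower {-}, C = -\frac{4}{11}. Verdict: the exponential series (I5) matches (the 0F0 exponential series at x = 2). Sum: \left(-\frac{4}{11}\right) \cdot e^{2}.

Key observation: with t_0 = -\frac{4}{11}, the factor k^2 + 1 cancels (top and bottom), leaving C = -4/11.
Step ratio: r(k) = 2 * 1 / [(k+1)] - poly over poly, x = 2 from leading terms; C = -\frac{4}{11} at k = 0.


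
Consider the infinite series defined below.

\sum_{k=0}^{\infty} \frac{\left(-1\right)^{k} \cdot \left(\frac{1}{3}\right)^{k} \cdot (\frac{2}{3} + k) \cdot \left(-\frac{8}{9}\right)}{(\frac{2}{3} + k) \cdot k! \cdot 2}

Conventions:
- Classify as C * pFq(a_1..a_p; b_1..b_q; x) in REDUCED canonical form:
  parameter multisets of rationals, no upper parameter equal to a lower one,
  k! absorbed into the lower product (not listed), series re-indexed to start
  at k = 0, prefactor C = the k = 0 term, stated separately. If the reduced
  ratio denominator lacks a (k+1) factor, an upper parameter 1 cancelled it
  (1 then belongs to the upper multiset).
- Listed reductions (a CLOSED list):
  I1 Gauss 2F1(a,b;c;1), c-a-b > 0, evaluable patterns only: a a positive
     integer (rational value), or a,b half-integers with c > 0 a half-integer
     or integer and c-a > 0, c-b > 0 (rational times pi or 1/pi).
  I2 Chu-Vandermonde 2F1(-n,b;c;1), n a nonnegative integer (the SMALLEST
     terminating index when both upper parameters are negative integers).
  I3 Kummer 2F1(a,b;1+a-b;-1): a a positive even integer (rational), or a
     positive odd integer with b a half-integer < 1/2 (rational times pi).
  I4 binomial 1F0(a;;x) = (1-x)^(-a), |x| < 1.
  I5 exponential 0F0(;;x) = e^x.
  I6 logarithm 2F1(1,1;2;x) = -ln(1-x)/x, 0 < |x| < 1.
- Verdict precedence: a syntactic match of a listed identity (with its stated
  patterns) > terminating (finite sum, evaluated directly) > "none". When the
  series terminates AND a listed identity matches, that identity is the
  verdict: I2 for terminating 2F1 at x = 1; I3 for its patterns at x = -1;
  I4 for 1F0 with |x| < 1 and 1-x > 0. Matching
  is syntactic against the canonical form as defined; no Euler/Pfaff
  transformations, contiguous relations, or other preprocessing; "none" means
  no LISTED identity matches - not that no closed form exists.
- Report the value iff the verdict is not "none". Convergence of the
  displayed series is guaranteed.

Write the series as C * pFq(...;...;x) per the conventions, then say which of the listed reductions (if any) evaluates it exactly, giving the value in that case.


With C = -\frac{4}{9}: the canonical form is 0F0(-; -; -\frac{1}{3}). Verdict: exponential (I5) applies (the 0F0 exponential series at x = -\frac{1}{3}). Hence: \left(-\frac{4}{9}\right) \cdot e^{-\frac{1}{3}}.

First insight: x = -\frac{1}{3} and the factor k + 2/3 cancels (top and bottom), leaving C = -4/9.
Term ratio: r(k) = -\frac{1}{3} * 1 / [(k+1)] - poly over poly, x = -\frac{1}{3} from leading terms; C = -\frac{4}{9} at k = 0.


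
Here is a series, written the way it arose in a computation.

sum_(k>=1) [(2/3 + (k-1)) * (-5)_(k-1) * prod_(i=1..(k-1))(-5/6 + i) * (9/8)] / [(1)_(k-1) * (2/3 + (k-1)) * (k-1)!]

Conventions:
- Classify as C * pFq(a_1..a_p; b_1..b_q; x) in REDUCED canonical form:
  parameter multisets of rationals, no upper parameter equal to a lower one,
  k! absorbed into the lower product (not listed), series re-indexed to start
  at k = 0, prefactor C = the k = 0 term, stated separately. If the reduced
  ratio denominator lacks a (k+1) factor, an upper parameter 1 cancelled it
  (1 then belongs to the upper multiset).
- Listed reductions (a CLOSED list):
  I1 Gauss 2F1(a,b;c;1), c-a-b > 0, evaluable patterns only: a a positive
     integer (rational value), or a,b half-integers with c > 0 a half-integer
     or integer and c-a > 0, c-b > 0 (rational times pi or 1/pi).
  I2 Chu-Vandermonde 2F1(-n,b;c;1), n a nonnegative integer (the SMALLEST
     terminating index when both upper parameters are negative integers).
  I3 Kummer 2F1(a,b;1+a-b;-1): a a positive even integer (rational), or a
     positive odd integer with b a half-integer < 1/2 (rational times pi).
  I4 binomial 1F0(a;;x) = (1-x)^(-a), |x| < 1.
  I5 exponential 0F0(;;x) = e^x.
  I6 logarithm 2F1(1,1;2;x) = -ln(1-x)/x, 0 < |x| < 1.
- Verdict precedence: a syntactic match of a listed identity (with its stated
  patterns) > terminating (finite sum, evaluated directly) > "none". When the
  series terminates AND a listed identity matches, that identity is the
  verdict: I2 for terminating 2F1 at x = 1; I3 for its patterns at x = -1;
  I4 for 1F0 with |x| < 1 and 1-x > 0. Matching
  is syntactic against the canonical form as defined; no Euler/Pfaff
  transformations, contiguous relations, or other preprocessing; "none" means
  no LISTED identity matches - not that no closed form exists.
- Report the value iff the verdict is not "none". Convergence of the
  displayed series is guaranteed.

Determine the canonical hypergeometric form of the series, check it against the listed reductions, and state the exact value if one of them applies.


Key step: with t_0 = 9/8, the running product (C = 9/8, x = 1) telescopes to a rising factorial.
Ratio: r(k) = 1 * (k-5) (k+1/6) / [(k+1) (k+1)] ; factor over Q: parameters, x = 1, and C = 9/8.

Prefactor 9/8, argument 1: 2F1 with upper {-5, 1/6} over lower {1}. Verdict: the Chu-Vandermonde identity I2 matches (terminating 2F1 at x = 1 with n = 5, b = 1/6, c = 1). Its exact value is 124729/165888.


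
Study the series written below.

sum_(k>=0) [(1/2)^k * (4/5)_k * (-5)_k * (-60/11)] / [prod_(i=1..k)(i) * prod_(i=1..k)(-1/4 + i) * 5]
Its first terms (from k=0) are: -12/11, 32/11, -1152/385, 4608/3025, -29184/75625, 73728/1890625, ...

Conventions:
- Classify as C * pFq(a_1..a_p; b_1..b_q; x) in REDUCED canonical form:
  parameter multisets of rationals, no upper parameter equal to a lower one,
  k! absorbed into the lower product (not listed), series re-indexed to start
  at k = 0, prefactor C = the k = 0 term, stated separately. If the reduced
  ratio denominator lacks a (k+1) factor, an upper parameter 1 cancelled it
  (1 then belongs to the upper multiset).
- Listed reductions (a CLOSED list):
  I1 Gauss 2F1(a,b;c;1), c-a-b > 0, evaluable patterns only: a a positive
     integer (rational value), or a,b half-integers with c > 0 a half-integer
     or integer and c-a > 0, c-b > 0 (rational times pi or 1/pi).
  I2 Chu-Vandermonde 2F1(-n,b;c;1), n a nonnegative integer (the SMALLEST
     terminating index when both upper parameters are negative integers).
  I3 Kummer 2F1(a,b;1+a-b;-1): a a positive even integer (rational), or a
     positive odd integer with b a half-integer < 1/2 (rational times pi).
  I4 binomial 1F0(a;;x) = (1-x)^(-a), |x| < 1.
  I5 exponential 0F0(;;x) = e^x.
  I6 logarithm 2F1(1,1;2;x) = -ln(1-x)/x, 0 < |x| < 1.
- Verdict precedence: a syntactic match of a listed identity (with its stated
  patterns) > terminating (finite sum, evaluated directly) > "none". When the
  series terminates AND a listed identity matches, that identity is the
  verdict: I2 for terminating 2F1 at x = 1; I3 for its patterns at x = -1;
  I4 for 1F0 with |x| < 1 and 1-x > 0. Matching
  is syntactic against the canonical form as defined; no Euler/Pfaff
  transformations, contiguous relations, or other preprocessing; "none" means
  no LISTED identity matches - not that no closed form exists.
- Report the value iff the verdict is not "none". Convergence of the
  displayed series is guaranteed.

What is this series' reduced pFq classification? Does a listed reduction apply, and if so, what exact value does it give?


Structural cue: from the first term -12/11: the constant factors (prefactor -12/11) combine into one prefactor.
Consecutive-term ratio: r(k) = (1/2) * (k-5) (k+4/5) / [(k+3/4) (k+1)] - rational in k, leading ratio (1/2); with t_0 = -12/11, classification follows.

Canonical form: C = -12/11 times 2F1 with upper {-5, 4/5}, lower {3/4}, x = 1/2. Verdict: terminating - no listed pattern fits, but -5 in the upper list cuts the series at k = 5; direct evaluation. Sum: 31396/13234375.


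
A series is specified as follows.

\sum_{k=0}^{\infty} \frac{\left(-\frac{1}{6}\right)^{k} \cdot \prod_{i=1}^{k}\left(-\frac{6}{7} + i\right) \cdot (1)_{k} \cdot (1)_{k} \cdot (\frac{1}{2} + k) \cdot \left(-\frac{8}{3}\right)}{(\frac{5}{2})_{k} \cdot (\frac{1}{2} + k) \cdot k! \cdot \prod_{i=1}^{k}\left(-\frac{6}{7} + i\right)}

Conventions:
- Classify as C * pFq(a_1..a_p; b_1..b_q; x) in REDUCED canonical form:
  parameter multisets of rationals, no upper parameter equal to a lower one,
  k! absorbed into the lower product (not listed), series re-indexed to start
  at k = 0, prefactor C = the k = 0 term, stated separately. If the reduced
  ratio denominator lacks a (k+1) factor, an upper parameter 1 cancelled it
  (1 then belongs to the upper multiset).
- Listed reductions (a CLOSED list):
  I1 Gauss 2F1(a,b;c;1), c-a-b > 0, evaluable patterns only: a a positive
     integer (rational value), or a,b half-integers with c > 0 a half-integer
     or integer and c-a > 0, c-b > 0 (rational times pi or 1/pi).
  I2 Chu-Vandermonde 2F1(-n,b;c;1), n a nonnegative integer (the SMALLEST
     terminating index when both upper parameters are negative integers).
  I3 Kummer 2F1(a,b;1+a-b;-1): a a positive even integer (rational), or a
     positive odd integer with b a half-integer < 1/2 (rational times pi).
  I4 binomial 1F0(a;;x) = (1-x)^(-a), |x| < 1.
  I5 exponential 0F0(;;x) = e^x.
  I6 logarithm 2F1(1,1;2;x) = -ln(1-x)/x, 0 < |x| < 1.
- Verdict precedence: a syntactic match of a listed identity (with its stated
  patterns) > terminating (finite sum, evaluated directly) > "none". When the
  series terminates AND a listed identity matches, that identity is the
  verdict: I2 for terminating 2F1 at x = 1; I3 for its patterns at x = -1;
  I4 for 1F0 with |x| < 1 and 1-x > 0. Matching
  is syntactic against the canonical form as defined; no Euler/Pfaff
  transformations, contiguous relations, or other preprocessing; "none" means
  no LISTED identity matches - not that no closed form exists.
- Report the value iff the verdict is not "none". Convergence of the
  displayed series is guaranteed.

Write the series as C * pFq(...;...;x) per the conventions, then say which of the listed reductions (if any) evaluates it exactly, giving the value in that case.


x = -\frac{1}{6} here; the reduced form reads 2F1, upper {1, 1}, lower {\frac{5}{2}}, C = -\frac{8}{3}. Verdict: none - this 2F1 at x = -\frac{1}{6} matches no listed pattern, and upper {1, 1} holds no stopper.

Key observation: from the first term -\frac{8}{3}: the lower running product (C = -8/3) is a rising factorial.
Step ratio: r(k) = -\frac{1}{6} * (k+1) (k+1) / [(k+\frac{5}{2}) (k+1)] - poly over poly, x = -\frac{1}{6} from leading terms; C = -\frac{8}{3} at k = 0.


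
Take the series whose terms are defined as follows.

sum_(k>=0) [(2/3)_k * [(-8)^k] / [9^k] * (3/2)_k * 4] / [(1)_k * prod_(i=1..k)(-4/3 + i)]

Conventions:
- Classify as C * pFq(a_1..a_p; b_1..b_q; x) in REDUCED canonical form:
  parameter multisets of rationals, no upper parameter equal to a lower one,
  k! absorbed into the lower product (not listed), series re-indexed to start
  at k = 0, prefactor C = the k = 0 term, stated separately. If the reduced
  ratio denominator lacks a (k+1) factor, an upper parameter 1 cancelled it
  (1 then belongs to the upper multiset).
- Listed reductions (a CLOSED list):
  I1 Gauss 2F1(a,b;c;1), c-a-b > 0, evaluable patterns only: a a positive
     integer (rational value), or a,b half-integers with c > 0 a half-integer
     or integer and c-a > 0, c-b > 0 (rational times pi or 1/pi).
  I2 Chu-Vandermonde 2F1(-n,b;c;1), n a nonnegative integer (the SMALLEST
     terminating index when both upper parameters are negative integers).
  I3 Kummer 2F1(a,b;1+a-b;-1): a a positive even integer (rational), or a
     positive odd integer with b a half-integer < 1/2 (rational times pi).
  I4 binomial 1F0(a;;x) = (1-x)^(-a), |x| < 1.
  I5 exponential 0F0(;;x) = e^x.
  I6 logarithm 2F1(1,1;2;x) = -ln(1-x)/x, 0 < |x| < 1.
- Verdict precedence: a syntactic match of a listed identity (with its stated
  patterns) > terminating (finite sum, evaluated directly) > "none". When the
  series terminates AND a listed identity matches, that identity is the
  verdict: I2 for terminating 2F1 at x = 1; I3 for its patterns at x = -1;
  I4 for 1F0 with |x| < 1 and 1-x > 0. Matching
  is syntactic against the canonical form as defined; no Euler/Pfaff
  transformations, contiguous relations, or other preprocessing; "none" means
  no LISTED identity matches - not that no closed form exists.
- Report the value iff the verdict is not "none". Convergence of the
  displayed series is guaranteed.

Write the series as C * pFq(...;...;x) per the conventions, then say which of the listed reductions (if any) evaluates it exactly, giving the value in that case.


At argument -8/9: a 2F1 with upper {2/3, 3/2}, lower {-1/3}, scaled by C = 4. Verdict: no listed reduction: x = -8/9 and upper {2/3, 3/2} fail every I1-I6 pattern.

First insight: t_0 being 4, (1)_k (prefactor 4) is k! itself.
Consecutive-term ratio: r(k) = (-8/9) * (k+2/3) (k+3/2) / [(k-1/3) (k+1)] - poly over poly, x = (-8/9) from leading terms; C = 4 at k = 0.


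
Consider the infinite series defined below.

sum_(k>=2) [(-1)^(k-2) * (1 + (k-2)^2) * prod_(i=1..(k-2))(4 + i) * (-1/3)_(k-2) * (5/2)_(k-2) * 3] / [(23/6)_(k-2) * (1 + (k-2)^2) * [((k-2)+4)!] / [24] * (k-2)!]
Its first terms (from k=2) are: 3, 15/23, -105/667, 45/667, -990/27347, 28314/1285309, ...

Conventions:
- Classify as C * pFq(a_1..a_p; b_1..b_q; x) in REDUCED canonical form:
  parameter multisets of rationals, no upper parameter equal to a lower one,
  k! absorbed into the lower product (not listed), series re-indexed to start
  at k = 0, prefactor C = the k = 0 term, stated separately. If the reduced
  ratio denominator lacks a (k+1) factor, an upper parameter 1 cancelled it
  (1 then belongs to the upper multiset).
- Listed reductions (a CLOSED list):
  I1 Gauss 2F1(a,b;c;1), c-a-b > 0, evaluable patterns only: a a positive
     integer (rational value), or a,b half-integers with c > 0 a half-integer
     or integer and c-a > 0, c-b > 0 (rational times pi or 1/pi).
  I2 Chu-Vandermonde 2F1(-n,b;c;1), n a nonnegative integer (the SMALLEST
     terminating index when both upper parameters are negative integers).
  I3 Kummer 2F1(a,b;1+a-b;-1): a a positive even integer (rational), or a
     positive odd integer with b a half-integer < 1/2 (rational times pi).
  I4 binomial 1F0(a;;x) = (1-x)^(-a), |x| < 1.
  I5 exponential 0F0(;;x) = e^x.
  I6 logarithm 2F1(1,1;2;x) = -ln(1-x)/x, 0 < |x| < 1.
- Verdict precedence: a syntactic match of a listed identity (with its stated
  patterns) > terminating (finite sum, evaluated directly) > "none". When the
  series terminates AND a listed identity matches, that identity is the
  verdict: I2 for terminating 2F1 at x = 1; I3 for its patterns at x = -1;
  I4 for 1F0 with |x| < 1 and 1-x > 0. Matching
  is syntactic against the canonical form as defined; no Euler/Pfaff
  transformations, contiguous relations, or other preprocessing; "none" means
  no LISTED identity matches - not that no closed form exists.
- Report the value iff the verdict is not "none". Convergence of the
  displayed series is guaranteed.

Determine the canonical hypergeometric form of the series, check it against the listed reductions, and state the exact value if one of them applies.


The tell: t_0 = 3 here, and k^2 + 1 divides numerator and denominator alike; prefactor 3 after cancelling.
Step ratio: r(k) = (-1) * (k-1/3) (k+5/2) / [(k+23/6) (k+1)] - rational in k. x = (-1); t_0 = 3; negate the roots.

Canonical form: C = 3 times 2F1 with upper {-1/3, 5/2}, lower {23/6}, x = -1. Verdict: none. A 2F1 with upper {-1/3, 5/2} fits none of I1-I6 at x = -1; the sum runs forever.


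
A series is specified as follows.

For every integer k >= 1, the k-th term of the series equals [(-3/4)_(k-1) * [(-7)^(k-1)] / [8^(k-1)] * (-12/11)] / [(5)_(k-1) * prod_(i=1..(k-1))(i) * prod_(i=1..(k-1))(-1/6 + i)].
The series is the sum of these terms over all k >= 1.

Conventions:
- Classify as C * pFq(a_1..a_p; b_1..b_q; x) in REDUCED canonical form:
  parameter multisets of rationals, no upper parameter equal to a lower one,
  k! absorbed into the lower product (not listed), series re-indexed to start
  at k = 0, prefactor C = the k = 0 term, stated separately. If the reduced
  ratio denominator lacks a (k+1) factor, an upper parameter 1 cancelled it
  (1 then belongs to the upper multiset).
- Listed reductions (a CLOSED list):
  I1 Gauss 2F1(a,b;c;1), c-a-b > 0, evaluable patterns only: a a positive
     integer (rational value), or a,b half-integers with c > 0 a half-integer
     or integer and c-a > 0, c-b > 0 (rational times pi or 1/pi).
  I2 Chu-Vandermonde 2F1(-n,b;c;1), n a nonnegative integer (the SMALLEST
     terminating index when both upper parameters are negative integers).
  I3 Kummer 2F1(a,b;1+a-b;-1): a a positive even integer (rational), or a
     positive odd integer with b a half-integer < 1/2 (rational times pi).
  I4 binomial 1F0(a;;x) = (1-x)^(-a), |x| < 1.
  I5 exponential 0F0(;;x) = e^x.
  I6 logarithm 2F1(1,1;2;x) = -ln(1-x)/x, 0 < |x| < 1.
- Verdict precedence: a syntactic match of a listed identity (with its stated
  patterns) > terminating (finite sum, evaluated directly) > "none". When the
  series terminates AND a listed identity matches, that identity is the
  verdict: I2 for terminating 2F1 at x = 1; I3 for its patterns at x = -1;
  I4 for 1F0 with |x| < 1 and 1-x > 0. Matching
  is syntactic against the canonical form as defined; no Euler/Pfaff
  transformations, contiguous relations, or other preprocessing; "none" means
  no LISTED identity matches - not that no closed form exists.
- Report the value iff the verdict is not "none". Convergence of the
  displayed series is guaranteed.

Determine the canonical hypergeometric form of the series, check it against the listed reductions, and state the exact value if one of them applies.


The series (x = -7/8) is 1F2: upper {-3/4}, lower {5/6, 5}, prefactor -12/11. Verdict: none. A 1F2 with upper {-3/4} fits none of I1-I6 at x = -7/8; the sum runs forever.

Structural cue: x = (-7/8) and the lower running product (C = -12/11) is a rising factorial.
Adjacent-term ratio: r(k) = (-7/8) * (k-3/4) / [(k+5/6) (k+5) (k+1)] - rational; roots negated = parameters, x = (-7/8), C = -12/11.


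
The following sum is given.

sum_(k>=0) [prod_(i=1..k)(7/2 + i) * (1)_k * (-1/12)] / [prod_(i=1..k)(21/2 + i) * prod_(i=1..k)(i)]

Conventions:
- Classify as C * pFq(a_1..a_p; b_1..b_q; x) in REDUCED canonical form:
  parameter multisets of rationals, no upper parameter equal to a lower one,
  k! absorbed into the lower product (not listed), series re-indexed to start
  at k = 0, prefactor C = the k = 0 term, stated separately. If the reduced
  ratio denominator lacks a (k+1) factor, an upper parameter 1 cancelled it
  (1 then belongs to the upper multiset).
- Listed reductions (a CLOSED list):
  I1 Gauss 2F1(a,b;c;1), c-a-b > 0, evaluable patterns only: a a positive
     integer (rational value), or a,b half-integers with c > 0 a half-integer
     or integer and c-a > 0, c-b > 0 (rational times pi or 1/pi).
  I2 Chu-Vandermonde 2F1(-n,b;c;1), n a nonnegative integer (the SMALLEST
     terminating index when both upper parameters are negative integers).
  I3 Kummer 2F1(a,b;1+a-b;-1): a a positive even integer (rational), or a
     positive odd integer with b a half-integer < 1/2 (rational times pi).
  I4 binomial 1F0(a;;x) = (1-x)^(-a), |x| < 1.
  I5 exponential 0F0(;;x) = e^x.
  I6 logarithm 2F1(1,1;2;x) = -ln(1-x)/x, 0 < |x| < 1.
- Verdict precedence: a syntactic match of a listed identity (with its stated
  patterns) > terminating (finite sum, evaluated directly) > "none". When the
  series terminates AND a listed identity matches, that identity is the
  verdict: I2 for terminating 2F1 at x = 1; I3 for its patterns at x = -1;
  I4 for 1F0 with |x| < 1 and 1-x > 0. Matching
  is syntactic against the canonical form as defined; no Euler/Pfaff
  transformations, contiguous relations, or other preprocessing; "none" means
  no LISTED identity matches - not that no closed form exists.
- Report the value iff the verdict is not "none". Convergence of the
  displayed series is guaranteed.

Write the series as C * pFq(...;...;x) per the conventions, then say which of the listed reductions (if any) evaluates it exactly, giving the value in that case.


Key observation: x = 1 and the running product (prefactor -1/12) telescopes to a rising factorial.
Step ratio: r(k) = 1 * (k+1) (k+9/2) / [(k+23/2) (k+1)] - rational in k, leading ratio 1; with t_0 = -1/12, classification follows.

At argument 1: a 2F1 with upper {1, 9/2}, lower {23/2}, scaled by C = -1/12. Verdict: Gauss (I1, integer-parameter pattern) applies (x = 1: the Gamma ratio telescopes since c-a-b = 6 > 0 and a = 1 in Z>0). Hence: -7/48.


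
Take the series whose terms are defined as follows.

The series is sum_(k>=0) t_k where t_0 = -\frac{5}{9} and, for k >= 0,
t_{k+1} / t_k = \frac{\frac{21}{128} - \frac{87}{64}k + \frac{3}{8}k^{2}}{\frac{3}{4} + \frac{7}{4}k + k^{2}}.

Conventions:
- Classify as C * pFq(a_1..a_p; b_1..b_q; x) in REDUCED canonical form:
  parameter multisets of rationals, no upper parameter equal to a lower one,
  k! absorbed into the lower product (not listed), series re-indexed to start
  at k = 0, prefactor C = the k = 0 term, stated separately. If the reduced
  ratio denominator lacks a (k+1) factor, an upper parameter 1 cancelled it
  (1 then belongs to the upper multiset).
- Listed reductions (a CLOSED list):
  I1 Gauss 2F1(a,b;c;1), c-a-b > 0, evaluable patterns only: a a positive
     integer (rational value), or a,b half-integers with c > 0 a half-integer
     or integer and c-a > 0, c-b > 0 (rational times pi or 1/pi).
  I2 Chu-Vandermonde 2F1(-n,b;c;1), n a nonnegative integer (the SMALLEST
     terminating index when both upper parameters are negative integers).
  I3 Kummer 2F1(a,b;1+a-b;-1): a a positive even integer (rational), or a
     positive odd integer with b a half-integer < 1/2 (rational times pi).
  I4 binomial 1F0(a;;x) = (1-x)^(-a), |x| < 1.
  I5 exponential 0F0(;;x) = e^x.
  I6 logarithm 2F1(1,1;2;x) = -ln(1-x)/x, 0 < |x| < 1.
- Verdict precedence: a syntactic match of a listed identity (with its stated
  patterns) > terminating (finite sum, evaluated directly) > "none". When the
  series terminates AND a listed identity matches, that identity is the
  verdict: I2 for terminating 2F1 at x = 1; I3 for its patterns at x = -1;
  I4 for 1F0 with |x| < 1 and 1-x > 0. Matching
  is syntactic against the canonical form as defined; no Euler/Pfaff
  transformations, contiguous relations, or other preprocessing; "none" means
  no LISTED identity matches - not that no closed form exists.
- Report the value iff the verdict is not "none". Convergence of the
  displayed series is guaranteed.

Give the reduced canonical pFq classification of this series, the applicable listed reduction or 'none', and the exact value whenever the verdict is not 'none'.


This is -\frac{5}{9} * 2F1(-\frac{7}{2}, -\frac{1}{8}; \frac{3}{4}; \frac{3}{8}) in reduced canonical form. Verdict: none - at argument \frac{3}{8} the multisets {-\frac{7}{2}, -\frac{1}{8}} ; {\frac{3}{4}} match no listed identity.

Key observation: t_0 being -\frac{5}{9}, factor the ratio over Q (prefactor -5/9): negated roots = parameters.
Step ratio: r(k) = \frac{3}{8} * (k-\frac{7}{2}) (k-\frac{1}{8}) / [(k+\frac{3}{4}) (k+1)] - rational in k. x = \frac{3}{8}; t_0 = -\frac{5}{9}; negate the roots.


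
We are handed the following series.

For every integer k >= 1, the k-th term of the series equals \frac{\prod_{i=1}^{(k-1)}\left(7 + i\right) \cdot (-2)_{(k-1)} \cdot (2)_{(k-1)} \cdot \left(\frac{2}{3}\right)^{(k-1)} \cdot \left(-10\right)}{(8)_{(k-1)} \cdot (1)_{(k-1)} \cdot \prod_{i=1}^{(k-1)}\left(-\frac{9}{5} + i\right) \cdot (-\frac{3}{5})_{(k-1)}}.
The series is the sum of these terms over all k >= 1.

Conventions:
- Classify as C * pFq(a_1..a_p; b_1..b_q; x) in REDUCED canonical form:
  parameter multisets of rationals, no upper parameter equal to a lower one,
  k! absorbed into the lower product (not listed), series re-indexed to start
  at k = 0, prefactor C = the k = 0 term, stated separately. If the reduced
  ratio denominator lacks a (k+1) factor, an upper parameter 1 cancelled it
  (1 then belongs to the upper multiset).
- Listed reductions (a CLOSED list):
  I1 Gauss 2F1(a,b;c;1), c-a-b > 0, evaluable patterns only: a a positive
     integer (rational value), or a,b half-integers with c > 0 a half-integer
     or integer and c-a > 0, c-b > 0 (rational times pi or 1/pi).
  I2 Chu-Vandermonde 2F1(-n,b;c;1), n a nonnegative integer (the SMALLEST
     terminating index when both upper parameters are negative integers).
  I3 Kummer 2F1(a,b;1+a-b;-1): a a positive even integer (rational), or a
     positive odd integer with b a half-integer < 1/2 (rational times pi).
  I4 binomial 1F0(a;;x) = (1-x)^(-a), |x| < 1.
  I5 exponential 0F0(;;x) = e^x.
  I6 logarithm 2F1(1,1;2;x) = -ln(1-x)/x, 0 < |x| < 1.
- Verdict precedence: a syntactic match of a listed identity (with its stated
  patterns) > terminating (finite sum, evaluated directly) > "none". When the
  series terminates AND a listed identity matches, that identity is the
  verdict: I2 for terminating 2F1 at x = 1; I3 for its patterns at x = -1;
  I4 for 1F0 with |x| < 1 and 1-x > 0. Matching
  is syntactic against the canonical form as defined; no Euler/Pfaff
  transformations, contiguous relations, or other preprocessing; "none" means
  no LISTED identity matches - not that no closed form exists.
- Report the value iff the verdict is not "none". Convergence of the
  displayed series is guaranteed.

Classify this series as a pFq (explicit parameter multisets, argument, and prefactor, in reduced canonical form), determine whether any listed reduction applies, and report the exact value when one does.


Canonical form: C = -10 times 2F2 with upper {-2, 2}, lower {-\frac{4}{5}, -\frac{3}{5}}, x = \frac{2}{3}. Verdict: terminating - upper parameter -2 makes this a finite sum (last index 2), evaluated exactly. Sum: -\frac{5840}{9}.

First insight: x = \frac{2}{3} and (1)_k (C = -10) is k! itself.
Ratio: r(k) = \frac{2}{3} * (k-2) (k+2) / [(k-\frac{4}{5}) (k-\frac{3}{5}) (k+1)] - rational in k, leading ratio \frac{2}{3}; with t_0 = -10, classification follows.


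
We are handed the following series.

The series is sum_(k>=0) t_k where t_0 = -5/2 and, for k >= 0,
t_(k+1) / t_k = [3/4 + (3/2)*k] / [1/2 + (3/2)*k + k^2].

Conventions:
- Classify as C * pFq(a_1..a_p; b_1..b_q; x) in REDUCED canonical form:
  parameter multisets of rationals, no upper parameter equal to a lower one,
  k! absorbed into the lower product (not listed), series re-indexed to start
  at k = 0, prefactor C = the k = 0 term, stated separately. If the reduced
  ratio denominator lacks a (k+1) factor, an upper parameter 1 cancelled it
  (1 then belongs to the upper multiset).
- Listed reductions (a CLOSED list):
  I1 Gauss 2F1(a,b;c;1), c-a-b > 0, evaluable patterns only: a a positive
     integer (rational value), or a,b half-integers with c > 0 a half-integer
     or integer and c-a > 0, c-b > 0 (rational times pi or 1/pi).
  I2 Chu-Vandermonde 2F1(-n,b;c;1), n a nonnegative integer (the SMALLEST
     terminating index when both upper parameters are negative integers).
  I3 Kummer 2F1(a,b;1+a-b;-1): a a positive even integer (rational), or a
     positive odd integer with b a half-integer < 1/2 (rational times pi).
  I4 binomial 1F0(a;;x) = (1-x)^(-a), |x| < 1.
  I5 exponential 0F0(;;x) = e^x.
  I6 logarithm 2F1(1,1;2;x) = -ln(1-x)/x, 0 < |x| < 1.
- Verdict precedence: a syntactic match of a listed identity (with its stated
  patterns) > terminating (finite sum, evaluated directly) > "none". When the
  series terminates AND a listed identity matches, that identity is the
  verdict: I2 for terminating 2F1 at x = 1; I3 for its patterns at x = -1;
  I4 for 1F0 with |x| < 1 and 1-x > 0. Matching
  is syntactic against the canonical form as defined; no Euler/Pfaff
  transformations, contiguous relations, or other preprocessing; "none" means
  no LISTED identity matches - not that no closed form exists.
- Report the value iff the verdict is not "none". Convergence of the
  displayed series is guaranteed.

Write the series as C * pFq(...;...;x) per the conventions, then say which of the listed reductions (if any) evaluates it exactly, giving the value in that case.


First insight: with t_0 = -5/2, the ratio is unreduced: k + 1/2 divides both sides (C = -5/2, x = 3/2).
Term ratio: r(k) = (3/2) * 1 / [(k+1)] - rational in k, leading ratio (3/2); with t_0 = -5/2, classification follows.

x = 3/2 here; the reduced form reads 0F0, upper {-}, lower {-}, C = -5/2. Verdict: the I5 exponential reduction matches (the 0F0 exponential series at x = 3/2). Its exact value is (-5/2) * e^(3/2).
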